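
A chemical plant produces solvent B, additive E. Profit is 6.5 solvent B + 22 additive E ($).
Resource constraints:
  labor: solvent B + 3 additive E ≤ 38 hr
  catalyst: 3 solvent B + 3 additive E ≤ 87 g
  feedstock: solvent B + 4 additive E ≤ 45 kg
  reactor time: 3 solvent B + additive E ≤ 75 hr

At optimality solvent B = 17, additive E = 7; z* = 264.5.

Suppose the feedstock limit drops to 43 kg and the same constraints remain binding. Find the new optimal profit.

At the optimum: labor uses 38 of 38 (binding); catalyst uses 72 of 87 (slack = 15); feedstock uses 45 of 45 (binding); reactor time uses 58 of 75 (slack = 17).
By complementary slackness, y = 0 for the non-binding constraints.
The binding rows give the dual system: 1·y_labor + 1·y_feedstock = 6.5 and 3·y_labor + 4·y_feedstock = 22.
Solving: y_labor = 4, y_feedstock = 2.5.
Δz = y_feedstock·Δb = 2.5 × (-2) = -5, so new z* = 264.5 − 5 = 259.5.

259.5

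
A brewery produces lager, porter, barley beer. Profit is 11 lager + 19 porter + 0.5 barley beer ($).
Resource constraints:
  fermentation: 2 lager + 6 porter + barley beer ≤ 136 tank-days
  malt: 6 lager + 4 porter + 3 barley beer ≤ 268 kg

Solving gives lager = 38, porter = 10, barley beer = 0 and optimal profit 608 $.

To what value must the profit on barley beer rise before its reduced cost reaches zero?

5.5

Check each constraint at x*: fermentation 136/136 (tight); malt 268/268 (tight).
Dual feasibility on the basic columns requires 2·y_fermentation + 6·y_malt = 11, 6·y_fermentation + 4·y_malt = 19.
Solving: y_fermentation = 2.5, y_malt = 1.
barley beer enters the basis when its profit ≥ yᵀa₃ = 2.5·1 + 1·3 = 5.5.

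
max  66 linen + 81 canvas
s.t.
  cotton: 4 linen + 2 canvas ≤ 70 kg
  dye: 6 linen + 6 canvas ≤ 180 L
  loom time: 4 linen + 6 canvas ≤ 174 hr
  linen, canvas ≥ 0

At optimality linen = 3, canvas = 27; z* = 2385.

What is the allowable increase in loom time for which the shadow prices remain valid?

Binding constraints: dye, loom time. The basis is B = [[6,6],[4,6]] with det 12.
Per unit increase in loom time, x* moves by d = (-0.5, 0.5).
The basis stays optimal until linen reaches 0; allowable increase = 6 hr.

6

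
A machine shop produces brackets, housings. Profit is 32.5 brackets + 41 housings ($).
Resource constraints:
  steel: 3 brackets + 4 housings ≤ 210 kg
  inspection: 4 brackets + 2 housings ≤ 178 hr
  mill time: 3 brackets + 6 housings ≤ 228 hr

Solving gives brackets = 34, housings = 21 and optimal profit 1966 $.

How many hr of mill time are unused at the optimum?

0

mill time used = 3·34 + 6·21 = 228; slack = 228 − 228 = 0.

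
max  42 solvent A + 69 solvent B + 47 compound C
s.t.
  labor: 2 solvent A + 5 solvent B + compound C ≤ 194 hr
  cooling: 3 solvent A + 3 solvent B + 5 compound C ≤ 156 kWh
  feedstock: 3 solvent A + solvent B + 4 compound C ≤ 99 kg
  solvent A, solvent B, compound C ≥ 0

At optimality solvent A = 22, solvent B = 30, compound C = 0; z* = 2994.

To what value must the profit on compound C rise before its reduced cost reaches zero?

At the optimum: labor uses 194 of 194 (binding); cooling uses 156 of 156 (binding); feedstock uses 96 of 99 (slack = 3).
Slack constraints have shadow price 0 (complementary slackness).
The binding rows give the dual system: 2·y_labor + 3·y_cooling = 42 and 5·y_labor + 3·y_cooling = 69.
Solving: y_labor = 9, y_cooling = 8.
compound C enters the basis when its profit ≥ yᵀa₃ = 9·1 + 8·5 = 49.

49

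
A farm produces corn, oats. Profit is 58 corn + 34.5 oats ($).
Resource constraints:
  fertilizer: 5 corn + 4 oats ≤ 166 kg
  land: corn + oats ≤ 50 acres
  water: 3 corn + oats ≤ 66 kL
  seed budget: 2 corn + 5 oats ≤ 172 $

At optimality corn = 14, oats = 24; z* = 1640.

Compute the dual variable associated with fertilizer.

Binding: fertilizer and water. Non-binding: land (12 unused), seed budget (24 unused).
By complementary slackness, y = 0 for the non-binding constraints.
The binding rows give the dual system: 5·y_fertilizer + 3·y_water = 58 and 4·y_fertilizer + 1·y_water = 34.5.
Solving: y_fertilizer = 6.5, y_water = 8.5.
Shadow price of fertilizer = 6.5.

6.5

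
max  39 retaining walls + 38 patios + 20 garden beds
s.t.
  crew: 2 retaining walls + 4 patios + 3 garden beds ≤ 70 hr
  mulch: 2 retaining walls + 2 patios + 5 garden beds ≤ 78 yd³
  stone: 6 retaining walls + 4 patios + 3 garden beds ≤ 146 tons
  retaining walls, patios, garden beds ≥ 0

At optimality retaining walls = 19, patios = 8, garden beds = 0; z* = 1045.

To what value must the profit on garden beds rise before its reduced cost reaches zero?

28.5

Check each constraint at x*: crew 70/70 (tight); mulch 54/78 (slack 24); stone 146/146 (tight).
By complementary slackness, y = 0 for the non-binding constraint.
From A_Bᵀ y = c: 2·y_crew + 6·y_stone = 39; 4·y_crew + 4·y_stone = 38.
Solving: y_crew = 4.5, y_stone = 5.
garden beds enters the basis when its profit ≥ yᵀa₃ = 4.5·3 + 5·3 = 28.5.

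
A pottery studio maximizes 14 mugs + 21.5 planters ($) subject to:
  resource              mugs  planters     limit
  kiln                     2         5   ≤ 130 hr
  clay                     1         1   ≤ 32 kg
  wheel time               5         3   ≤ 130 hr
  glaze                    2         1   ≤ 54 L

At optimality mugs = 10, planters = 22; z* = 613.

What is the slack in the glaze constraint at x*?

12

glaze used = 2·10 + 1·22 = 42; slack = 54 − 42 = 12.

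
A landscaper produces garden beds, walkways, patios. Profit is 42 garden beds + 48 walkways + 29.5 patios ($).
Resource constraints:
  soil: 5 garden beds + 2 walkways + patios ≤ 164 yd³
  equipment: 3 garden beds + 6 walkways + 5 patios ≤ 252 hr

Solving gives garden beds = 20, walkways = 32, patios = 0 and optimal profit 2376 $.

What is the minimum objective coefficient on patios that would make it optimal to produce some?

Both soil and equipment are binding at x*.
The binding rows give the dual system: 5·y_soil + 3·y_equipment = 42 and 2·y_soil + 6·y_equipment = 48.
→ y_soil = 4.5 and y_equipment = 6.5.
patios enters the basis when its profit ≥ yᵀa₃ = 4.5·1 + 6.5·5 = 37.

37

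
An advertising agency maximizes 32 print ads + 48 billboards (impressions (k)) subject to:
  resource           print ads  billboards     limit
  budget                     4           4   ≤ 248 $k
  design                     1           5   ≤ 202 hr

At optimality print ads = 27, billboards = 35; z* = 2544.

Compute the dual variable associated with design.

4

Both budget and design are binding at x*.
The binding rows give the dual system: 4·y_budget + 1·y_design = 32 and 4·y_budget + 5·y_design = 48.
Solving: y_budget = 7, y_design = 4.
Shadow price of design = 4.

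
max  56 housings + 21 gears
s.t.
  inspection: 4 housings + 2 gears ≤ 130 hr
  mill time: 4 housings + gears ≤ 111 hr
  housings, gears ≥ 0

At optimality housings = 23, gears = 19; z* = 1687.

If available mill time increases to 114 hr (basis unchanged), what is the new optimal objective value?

1708

At the optimum: inspection uses 130 of 130 (binding); mill time uses 111 of 111 (binding).
Dual feasibility on the basic columns requires 4·y_inspection + 4·y_mill time = 56, 2·y_inspection + 1·y_mill time = 21.
This yields shadow prices y_inspection = 7, y_mill time = 7.
Δz = y_mill time·Δb = 7 × (3) = 21, so new z* = 1687 + 21 = 1708.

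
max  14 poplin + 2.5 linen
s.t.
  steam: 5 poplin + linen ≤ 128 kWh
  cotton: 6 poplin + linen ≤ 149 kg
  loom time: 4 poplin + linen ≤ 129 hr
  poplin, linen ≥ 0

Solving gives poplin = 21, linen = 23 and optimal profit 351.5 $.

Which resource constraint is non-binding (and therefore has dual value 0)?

steam: 128/128 (binding)
cotton: 149/149 (binding)
loom time: 107/129 (slack 22)
By complementary slackness, a constraint with positive slack has shadow price 0 → loom time.

loom time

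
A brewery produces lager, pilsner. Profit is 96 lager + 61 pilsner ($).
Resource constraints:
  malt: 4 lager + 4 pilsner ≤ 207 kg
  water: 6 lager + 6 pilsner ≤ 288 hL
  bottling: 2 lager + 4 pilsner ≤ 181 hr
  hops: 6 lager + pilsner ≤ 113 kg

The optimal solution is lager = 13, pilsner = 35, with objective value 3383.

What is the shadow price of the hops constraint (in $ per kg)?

7

Binding: water and hops. Non-binding: malt (15 unused), bottling (15 unused).
By complementary slackness, y = 0 for the non-binding constraints.
From A_Bᵀ y = c: 6·y_water + 6·y_hops = 96; 6·y_water + 1·y_hops = 61.
→ y_water = 9 and y_hops = 7.
Shadow price of hops = 7.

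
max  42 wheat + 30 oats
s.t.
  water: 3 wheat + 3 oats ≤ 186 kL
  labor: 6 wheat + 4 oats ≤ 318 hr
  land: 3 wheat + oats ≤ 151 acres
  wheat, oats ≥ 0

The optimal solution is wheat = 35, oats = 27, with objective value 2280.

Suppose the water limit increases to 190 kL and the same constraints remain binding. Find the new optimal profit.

At the optimum: water uses 186 of 186 (binding); labor uses 318 of 318 (binding); land uses 132 of 151 (slack = 19).
By complementary slackness, y = 0 for the non-binding constraint.
Dual feasibility on the basic columns requires 3·y_water + 6·y_labor = 42, 3·y_water + 4·y_labor = 30.
Solving: y_water = 2, y_labor = 6.
Δz = y_water·Δb = 2 × (4) = 8, so new z* = 2280 + 8 = 2288.

2288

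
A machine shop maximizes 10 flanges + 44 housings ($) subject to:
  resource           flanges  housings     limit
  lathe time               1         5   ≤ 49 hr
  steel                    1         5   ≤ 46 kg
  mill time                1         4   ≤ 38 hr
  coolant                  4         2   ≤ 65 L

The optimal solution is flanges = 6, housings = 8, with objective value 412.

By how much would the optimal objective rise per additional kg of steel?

4

Binding: steel and mill time. Non-binding: lathe time (3 unused), coolant (25 unused).
Slack constraints have shadow price 0 (complementary slackness).
Dual feasibility on the basic columns requires 1·y_steel + 1·y_mill time = 10, 5·y_steel + 4·y_mill time = 44.
This yields shadow prices y_steel = 4, y_mill time = 6.
Shadow price of steel = 4.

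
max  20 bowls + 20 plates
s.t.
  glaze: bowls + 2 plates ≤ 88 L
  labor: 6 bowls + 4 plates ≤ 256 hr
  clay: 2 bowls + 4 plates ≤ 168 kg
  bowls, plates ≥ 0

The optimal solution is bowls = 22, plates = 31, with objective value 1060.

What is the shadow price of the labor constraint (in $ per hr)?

2.5

Check each constraint at x*: glaze 84/88 (slack 4); labor 256/256 (tight); clay 168/168 (tight).
Slack constraints have shadow price 0 (complementary slackness).
From A_Bᵀ y = c: 6·y_labor + 2·y_clay = 20; 4·y_labor + 4·y_clay = 20.
→ y_labor = 2.5 and y_clay = 2.5.
Shadow price of labor = 2.5.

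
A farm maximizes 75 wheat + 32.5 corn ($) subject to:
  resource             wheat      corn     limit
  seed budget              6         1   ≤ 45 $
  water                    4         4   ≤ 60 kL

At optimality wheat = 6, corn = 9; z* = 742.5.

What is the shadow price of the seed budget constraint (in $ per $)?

Both seed budget and water are binding at x*.
Dual feasibility on the basic columns requires 6·y_seed budget + 4·y_water = 75, 1·y_seed budget + 4·y_water = 32.5.
→ y_seed budget = 8.5 and y_water = 6.
Shadow price of seed budget = 8.5.

8.5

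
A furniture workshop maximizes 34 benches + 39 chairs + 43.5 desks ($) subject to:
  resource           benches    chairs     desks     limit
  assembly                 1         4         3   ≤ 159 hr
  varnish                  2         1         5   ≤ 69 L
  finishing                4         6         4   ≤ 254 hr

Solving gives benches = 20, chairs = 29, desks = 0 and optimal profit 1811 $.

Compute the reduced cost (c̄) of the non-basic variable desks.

-8.5

At the optimum: assembly uses 136 of 159 (slack = 23); varnish uses 69 of 69 (binding); finishing uses 254 of 254 (binding).
By complementary slackness, y = 0 for the non-binding constraint.
The binding rows give the dual system: 2·y_varnish + 4·y_finishing = 34 and 1·y_varnish + 6·y_finishing = 39.
Solving: y_varnish = 6, y_finishing = 5.5.
Reduced cost of desks: c₃ − yᵀa₃ = 43.5 − (6·5 + 5.5·4) = 43.5 − 52 = -8.5.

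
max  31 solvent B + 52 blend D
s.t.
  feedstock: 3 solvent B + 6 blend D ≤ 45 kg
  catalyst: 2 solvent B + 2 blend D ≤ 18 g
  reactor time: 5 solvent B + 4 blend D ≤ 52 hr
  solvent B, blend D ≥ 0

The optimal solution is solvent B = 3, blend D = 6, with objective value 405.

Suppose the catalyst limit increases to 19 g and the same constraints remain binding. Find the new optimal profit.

410

Check each constraint at x*: feedstock 45/45 (tight); catalyst 18/18 (tight); reactor time 39/52 (slack 13).
Slack constraints have shadow price 0 (complementary slackness).
From A_Bᵀ y = c: 3·y_feedstock + 2·y_catalyst = 31; 6·y_feedstock + 2·y_catalyst = 52.
This yields shadow prices y_feedstock = 7, y_catalyst = 5.
Δz = y_catalyst·Δb = 5 × (1) = 5, so new z* = 405 + 5 = 410.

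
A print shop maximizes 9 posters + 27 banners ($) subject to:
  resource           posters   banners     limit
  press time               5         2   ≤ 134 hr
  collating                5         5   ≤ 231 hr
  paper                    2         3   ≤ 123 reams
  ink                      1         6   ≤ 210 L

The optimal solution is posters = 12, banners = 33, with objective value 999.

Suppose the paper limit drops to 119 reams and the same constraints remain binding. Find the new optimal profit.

987

Check each constraint at x*: press time 126/134 (slack 8); collating 225/231 (slack 6); paper 123/123 (tight); ink 210/210 (tight).
Since press time, collating are not tight, their duals are 0.
From A_Bᵀ y = c: 2·y_paper + 1·y_ink = 9; 3·y_paper + 6·y_ink = 27.
This yields shadow prices y_paper = 3, y_ink = 3.
Δz = y_paper·Δb = 3 × (-4) = -12, so new z* = 999 − 12 = 987.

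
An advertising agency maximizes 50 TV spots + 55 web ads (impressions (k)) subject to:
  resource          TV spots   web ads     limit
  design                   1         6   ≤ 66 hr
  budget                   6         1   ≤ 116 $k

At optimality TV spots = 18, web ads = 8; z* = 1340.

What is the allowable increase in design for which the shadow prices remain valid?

630

Binding constraints: design, budget. The basis is B = [[1,6],[6,1]] with det -35.
Per unit increase in design, x* moves by d = (-0.0286, 0.1714).
The basis stays optimal until TV spots reaches 0; allowable increase = 630 hr.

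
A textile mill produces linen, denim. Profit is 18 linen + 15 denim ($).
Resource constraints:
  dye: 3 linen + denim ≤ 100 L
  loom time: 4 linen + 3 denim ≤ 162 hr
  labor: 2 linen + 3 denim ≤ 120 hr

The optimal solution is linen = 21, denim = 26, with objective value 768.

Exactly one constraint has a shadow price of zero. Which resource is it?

dye

dye: 89/100 (slack 11)
loom time: 162/162 (binding)
labor: 120/120 (binding)
By complementary slackness, a constraint with positive slack has shadow price 0 → dye.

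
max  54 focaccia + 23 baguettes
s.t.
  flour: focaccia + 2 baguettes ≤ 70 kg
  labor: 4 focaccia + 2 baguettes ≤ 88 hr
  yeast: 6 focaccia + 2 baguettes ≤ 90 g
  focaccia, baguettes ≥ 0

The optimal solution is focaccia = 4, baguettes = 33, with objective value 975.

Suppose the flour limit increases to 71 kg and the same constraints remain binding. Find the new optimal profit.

978

At the optimum: flour uses 70 of 70 (binding); labor uses 82 of 88 (slack = 6); yeast uses 90 of 90 (binding).
Slack constraints have shadow price 0 (complementary slackness).
The binding rows give the dual system: 1·y_flour + 6·y_yeast = 54 and 2·y_flour + 2·y_yeast = 23.
Solving: y_flour = 3, y_yeast = 8.5.
Δz = y_flour·Δb = 3 × (1) = 3, so new z* = 975 + 3 = 978.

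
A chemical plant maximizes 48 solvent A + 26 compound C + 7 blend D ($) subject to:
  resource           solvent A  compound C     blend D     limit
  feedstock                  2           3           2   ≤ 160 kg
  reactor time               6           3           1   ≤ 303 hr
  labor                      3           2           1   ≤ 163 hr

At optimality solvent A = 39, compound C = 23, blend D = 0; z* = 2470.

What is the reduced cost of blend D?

-3

Check each constraint at x*: feedstock 147/160 (slack 13); reactor time 303/303 (tight); labor 163/163 (tight).
Since feedstock is not tight, its dual is 0.
Dual feasibility on the basic columns requires 6·y_reactor time + 3·y_labor = 48, 3·y_reactor time + 2·y_labor = 26.
This yields shadow prices y_reactor time = 6, y_labor = 4.
Reduced cost of blend D: c₃ − yᵀa₃ = 7 − (6·1 + 4·1) = 7 − 10 = -3.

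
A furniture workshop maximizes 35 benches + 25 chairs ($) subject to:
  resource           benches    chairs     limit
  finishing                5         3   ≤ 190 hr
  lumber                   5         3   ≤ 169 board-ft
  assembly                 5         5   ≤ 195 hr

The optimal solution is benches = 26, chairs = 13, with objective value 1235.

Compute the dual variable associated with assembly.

Binding: lumber and assembly. Non-binding: finishing (21 unused).
Since finishing is not tight, its dual is 0.
The binding rows give the dual system: 5·y_lumber + 5·y_assembly = 35 and 3·y_lumber + 5·y_assembly = 25.
Solving: y_lumber = 5, y_assembly = 2.
Shadow price of assembly = 2.

2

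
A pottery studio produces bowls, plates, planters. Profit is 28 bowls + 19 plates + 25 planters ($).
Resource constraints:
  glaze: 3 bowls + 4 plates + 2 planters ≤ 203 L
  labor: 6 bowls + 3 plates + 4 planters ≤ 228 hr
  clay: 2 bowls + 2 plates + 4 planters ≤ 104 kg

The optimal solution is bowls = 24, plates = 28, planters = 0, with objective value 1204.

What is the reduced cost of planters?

-7

Check each constraint at x*: glaze 184/203 (slack 19); labor 228/228 (tight); clay 104/104 (tight).
Slack constraints have shadow price 0 (complementary slackness).
The binding rows give the dual system: 6·y_labor + 2·y_clay = 28 and 3·y_labor + 2·y_clay = 19.
This yields shadow prices y_labor = 3, y_clay = 5.
Reduced cost of planters: c₃ − yᵀa₃ = 25 − (3·4 + 5·4) = 25 − 32 = -7.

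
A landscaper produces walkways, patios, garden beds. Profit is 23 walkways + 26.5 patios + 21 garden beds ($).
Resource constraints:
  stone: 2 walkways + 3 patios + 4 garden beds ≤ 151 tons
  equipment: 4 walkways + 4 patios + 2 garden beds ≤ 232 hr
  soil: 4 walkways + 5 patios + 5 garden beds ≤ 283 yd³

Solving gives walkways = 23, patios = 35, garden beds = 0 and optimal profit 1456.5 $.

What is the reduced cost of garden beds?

Binding: stone and equipment. Non-binding: soil (16 unused).
Since soil is not tight, its dual is 0.
From A_Bᵀ y = c: 2·y_stone + 4·y_equipment = 23; 3·y_stone + 4·y_equipment = 26.5.
→ y_stone = 3.5 and y_equipment = 4.
Reduced cost of garden beds: c₃ − yᵀa₃ = 21 − (3.5·4 + 4·2) = 21 − 22 = -1.

-1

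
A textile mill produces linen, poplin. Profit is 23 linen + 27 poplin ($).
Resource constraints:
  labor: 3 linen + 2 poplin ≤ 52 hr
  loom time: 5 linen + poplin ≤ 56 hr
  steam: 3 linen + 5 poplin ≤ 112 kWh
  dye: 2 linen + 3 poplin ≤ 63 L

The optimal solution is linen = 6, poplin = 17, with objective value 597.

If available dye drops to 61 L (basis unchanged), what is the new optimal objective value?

At the optimum: labor uses 52 of 52 (binding); loom time uses 47 of 56 (slack = 9); steam uses 103 of 112 (slack = 9); dye uses 63 of 63 (binding).
By complementary slackness, y = 0 for the non-binding constraints.
Dual feasibility on the basic columns requires 3·y_labor + 2·y_dye = 23, 2·y_labor + 3·y_dye = 27.
→ y_labor = 3 and y_dye = 7.
Δz = y_dye·Δb = 7 × (-2) = -14, so new z* = 597 − 14 = 583.

583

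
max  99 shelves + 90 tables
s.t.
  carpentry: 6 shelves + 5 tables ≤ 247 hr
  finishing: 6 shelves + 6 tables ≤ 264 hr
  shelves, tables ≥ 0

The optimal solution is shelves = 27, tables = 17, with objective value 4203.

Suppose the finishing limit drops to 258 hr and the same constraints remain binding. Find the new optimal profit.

At the optimum: carpentry uses 247 of 247 (binding); finishing uses 264 of 264 (binding).
Dual feasibility on the basic columns requires 6·y_carpentry + 6·y_finishing = 99, 5·y_carpentry + 6·y_finishing = 90.
Solving: y_carpentry = 9, y_finishing = 7.5.
Δz = y_finishing·Δb = 7.5 × (-6) = -45, so new z* = 4203 − 45 = 4158.

4158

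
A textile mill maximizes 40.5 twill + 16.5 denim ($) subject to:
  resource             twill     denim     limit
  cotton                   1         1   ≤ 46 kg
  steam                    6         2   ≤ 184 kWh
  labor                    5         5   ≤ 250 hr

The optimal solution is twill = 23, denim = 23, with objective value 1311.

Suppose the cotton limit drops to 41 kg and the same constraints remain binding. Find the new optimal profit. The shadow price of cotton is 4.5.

1288.5

Δb = -5, so new z* = 1311 + (4.5)·(-5) = 1311 − 22.5 = 1288.5.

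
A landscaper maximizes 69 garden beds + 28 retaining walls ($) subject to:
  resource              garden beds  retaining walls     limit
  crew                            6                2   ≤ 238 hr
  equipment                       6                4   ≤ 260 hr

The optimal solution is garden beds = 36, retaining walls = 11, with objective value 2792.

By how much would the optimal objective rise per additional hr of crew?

9

Both crew and equipment are binding at x*.
The binding rows give the dual system: 6·y_crew + 6·y_equipment = 69 and 2·y_crew + 4·y_equipment = 28.
Solving: y_crew = 9, y_equipment = 2.5.
Shadow price of crew = 9.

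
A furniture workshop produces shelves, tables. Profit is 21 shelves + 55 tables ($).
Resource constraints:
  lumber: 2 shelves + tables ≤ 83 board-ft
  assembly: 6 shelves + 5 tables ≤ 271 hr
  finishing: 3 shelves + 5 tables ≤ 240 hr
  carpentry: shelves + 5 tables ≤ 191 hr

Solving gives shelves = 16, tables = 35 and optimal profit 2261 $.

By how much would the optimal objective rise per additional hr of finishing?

Check each constraint at x*: lumber 67/83 (slack 16); assembly 271/271 (tight); finishing 223/240 (slack 17); carpentry 191/191 (tight).
Slack constraints have shadow price 0 (complementary slackness).
The binding rows give the dual system: 6·y_assembly + 1·y_carpentry = 21 and 5·y_assembly + 5·y_carpentry = 55.
This yields shadow prices y_assembly = 2, y_carpentry = 9.
Shadow price of finishing = 0.

0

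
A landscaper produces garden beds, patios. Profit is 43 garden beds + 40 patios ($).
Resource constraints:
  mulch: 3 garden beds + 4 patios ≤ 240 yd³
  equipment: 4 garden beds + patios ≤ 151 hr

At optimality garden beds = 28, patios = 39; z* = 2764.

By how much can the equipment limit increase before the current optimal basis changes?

169

Binding constraints: mulch, equipment. The basis is B = [[3,4],[4,1]] with det -13.
Per unit increase in equipment, x* moves by d = (0.3077, -0.2308).
The basis stays optimal until patios reaches 0; allowable increase = 169 hr.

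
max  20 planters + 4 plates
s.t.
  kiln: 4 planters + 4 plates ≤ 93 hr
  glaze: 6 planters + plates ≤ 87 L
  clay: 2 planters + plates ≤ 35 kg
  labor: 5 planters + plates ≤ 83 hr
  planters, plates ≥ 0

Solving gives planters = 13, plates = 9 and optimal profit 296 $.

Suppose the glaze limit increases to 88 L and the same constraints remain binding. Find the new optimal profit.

299

Check each constraint at x*: kiln 88/93 (slack 5); glaze 87/87 (tight); clay 35/35 (tight); labor 74/83 (slack 9).
Since kiln, labor are not tight, their duals are 0.
Dual feasibility on the basic columns requires 6·y_glaze + 2·y_clay = 20, 1·y_glaze + 1·y_clay = 4.
→ y_glaze = 3 and y_clay = 1.
Δz = y_glaze·Δb = 3 × (1) = 3, so new z* = 296 + 3 = 299.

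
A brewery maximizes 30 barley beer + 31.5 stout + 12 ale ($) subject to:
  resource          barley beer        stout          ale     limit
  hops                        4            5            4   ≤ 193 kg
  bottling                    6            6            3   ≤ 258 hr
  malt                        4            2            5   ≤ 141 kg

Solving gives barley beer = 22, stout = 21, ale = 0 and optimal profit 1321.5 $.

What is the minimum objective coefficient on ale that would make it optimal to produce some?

18

At the optimum: hops uses 193 of 193 (binding); bottling uses 258 of 258 (binding); malt uses 130 of 141 (slack = 11).
Since malt is not tight, its dual is 0.
Dual feasibility on the basic columns requires 4·y_hops + 6·y_bottling = 30, 5·y_hops + 6·y_bottling = 31.5.
This yields shadow prices y_hops = 1.5, y_bottling = 4.
ale enters the basis when its profit ≥ yᵀa₃ = 1.5·4 + 4·3 = 18.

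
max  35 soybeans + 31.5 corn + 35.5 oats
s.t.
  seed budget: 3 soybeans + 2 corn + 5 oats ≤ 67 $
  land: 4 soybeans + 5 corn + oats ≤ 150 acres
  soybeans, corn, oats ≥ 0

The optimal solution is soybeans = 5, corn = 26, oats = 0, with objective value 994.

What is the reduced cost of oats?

Both seed budget and land are binding at x*.
From A_Bᵀ y = c: 3·y_seed budget + 4·y_land = 35; 2·y_seed budget + 5·y_land = 31.5.
Solving: y_seed budget = 7, y_land = 3.5.
Reduced cost of oats: c₃ − yᵀa₃ = 35.5 − (7·5 + 3.5·1) = 35.5 − 38.5 = -3.

-3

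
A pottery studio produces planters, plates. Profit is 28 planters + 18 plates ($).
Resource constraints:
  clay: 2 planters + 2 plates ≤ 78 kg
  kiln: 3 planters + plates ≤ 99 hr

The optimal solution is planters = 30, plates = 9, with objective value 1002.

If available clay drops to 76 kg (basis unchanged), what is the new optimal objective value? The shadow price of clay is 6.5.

Δb = -2, so new z* = 1002 + (6.5)·(-2) = 1002 − 13 = 989.

989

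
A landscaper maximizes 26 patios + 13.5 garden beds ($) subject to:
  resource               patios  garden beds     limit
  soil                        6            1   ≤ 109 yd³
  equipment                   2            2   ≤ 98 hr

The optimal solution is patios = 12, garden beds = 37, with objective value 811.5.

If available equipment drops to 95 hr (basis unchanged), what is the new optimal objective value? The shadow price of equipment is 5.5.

Δb = -3, so new z* = 811.5 + (5.5)·(-3) = 811.5 − 16.5 = 795.

795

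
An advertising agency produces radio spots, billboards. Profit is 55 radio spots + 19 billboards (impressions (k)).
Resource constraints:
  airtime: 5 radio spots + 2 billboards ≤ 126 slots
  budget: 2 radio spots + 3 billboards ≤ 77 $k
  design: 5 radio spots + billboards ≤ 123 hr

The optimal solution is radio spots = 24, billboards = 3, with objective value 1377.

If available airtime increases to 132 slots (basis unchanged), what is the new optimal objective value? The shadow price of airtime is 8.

Δb = 6, so new z* = 1377 + (8)·(6) = 1377 + 48 = 1425.

1425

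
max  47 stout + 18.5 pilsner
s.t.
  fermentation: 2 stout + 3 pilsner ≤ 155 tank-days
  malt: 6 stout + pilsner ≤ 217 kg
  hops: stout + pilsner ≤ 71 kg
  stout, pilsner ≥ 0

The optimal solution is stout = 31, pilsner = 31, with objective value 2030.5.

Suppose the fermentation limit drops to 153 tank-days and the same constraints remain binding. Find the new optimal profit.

Check each constraint at x*: fermentation 155/155 (tight); malt 217/217 (tight); hops 62/71 (slack 9).
By complementary slackness, y = 0 for the non-binding constraint.
The binding rows give the dual system: 2·y_fermentation + 6·y_malt = 47 and 3·y_fermentation + 1·y_malt = 18.5.
This yields shadow prices y_fermentation = 4, y_malt = 6.5.
Δz = y_fermentation·Δb = 4 × (-2) = -8, so new z* = 2030.5 − 8 = 2022.5.

2022.5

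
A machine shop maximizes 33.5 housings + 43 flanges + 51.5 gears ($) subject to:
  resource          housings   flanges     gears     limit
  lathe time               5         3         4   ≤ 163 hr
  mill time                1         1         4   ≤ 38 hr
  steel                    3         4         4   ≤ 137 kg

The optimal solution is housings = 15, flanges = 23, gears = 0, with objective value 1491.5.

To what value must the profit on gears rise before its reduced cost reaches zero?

Binding: mill time and steel. Non-binding: lathe time (19 unused).
Since lathe time is not tight, its dual is 0.
The binding rows give the dual system: 1·y_mill time + 3·y_steel = 33.5 and 1·y_mill time + 4·y_steel = 43.
This yields shadow prices y_mill time = 5, y_steel = 9.5.
gears enters the basis when its profit ≥ yᵀa₃ = 5·4 + 9.5·4 = 58.

58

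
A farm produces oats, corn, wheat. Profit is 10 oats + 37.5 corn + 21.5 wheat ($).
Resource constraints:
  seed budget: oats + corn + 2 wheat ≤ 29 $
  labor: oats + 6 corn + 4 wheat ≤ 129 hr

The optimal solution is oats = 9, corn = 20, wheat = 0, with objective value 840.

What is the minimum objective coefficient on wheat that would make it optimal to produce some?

31

Both seed budget and labor are binding at x*.
Dual feasibility on the basic columns requires 1·y_seed budget + 1·y_labor = 10, 1·y_seed budget + 6·y_labor = 37.5.
→ y_seed budget = 4.5 and y_labor = 5.5.
wheat enters the basis when its profit ≥ yᵀa₃ = 4.5·2 + 5.5·4 = 31.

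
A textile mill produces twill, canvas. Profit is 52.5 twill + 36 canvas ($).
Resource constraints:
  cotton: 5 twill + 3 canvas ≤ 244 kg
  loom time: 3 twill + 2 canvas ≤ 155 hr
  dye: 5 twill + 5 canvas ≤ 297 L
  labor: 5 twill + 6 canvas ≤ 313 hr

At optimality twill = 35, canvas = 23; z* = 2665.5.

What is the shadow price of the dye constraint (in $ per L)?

0

At the optimum: cotton uses 244 of 244 (binding); loom time uses 151 of 155 (slack = 4); dye uses 290 of 297 (slack = 7); labor uses 313 of 313 (binding).
Slack constraints have shadow price 0 (complementary slackness).
From A_Bᵀ y = c: 5·y_cotton + 5·y_labor = 52.5; 3·y_cotton + 6·y_labor = 36.
Solving: y_cotton = 9, y_labor = 1.5.
Shadow price of dye = 0.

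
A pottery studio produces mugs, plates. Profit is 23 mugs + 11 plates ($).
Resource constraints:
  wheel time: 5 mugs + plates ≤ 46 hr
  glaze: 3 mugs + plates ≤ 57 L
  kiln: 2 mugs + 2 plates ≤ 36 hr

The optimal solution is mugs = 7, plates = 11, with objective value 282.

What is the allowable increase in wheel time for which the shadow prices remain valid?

Binding constraints: wheel time, kiln. The basis is B = [[5,1],[2,2]] with det 8.
Per unit increase in wheel time, x* moves by d = (0.25, -0.25).
The basis stays optimal until plates reaches 0; allowable increase = 44 hr.

44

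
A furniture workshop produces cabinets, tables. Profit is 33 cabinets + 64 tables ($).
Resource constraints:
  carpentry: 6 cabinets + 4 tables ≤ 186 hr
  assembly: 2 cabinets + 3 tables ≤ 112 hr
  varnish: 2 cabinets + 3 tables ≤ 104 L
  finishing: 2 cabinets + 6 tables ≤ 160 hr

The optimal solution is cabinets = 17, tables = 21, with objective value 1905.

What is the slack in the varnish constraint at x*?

varnish used = 2·17 + 3·21 = 97; slack = 104 − 97 = 7.

7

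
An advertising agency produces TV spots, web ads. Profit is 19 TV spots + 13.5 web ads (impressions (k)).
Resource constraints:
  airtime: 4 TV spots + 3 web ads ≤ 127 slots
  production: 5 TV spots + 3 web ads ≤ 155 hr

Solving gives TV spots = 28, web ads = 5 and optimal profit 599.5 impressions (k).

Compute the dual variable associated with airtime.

Check each constraint at x*: airtime 127/127 (tight); production 155/155 (tight).
From A_Bᵀ y = c: 4·y_airtime + 5·y_production = 19; 3·y_airtime + 3·y_production = 13.5.
→ y_airtime = 3.5 and y_production = 1.
Shadow price of airtime = 3.5.

3.5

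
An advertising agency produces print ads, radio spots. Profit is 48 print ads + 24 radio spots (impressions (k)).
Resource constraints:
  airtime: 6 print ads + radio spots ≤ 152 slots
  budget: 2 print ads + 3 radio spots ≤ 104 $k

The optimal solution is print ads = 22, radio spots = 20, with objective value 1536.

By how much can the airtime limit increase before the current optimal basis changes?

160

Binding constraints: airtime, budget. The basis is B = [[6,1],[2,3]] with det 16.
Per unit increase in airtime, x* moves by d = (0.1875, -0.125).
The basis stays optimal until radio spots reaches 0; allowable increase = 160 slots.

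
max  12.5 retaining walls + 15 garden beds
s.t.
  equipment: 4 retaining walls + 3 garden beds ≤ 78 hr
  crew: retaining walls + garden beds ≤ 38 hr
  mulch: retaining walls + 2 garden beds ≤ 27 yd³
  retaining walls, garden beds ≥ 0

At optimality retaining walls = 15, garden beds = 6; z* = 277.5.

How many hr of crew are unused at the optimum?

crew used = 1·15 + 1·6 = 21; slack = 38 − 21 = 17.

17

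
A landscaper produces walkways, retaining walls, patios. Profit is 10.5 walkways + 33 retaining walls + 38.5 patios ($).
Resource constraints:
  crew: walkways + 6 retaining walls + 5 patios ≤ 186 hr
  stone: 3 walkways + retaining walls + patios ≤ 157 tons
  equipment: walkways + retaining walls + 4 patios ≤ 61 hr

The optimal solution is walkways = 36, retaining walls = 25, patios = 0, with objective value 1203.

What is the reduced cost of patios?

-8

Binding: crew and equipment. Non-binding: stone (24 unused).
By complementary slackness, y = 0 for the non-binding constraint.
Dual feasibility on the basic columns requires 1·y_crew + 1·y_equipment = 10.5, 6·y_crew + 1·y_equipment = 33.
This yields shadow prices y_crew = 4.5, y_equipment = 6.
Reduced cost of patios: c₃ − yᵀa₃ = 38.5 − (4.5·5 + 6·4) = 38.5 − 46.5 = -8.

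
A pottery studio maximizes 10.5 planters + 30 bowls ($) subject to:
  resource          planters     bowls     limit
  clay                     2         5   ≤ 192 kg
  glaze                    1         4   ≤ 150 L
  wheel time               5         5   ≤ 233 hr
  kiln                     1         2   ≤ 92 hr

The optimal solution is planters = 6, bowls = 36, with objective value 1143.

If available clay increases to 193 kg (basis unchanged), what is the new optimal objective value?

Check each constraint at x*: clay 192/192 (tight); glaze 150/150 (tight); wheel time 210/233 (slack 23); kiln 78/92 (slack 14).
Slack constraints have shadow price 0 (complementary slackness).
Dual feasibility on the basic columns requires 2·y_clay + 1·y_glaze = 10.5, 5·y_clay + 4·y_glaze = 30.
→ y_clay = 4 and y_glaze = 2.5.
Δz = y_clay·Δb = 4 × (1) = 4, so new z* = 1143 + 4 = 1147.

1147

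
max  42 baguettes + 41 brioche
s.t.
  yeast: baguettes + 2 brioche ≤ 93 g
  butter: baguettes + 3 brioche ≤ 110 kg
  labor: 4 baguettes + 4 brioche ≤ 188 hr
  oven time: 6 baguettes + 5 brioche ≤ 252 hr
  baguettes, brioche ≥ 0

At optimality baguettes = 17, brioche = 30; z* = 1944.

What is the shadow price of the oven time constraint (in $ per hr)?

Binding: labor and oven time. Non-binding: yeast (16 unused), butter (3 unused).
By complementary slackness, y = 0 for the non-binding constraints.
The binding rows give the dual system: 4·y_labor + 6·y_oven time = 42 and 4·y_labor + 5·y_oven time = 41.
This yields shadow prices y_labor = 9, y_oven time = 1.
Shadow price of oven time = 1.

1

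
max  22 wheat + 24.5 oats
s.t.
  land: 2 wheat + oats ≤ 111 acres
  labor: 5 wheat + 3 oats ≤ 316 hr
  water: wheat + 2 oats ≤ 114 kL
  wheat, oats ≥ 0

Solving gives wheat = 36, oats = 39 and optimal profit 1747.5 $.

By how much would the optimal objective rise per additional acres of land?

Check each constraint at x*: land 111/111 (tight); labor 297/316 (slack 19); water 114/114 (tight).
By complementary slackness, y = 0 for the non-binding constraint.
From A_Bᵀ y = c: 2·y_land + 1·y_water = 22; 1·y_land + 2·y_water = 24.5.
Solving: y_land = 6.5, y_water = 9.
Shadow price of land = 6.5.

6.5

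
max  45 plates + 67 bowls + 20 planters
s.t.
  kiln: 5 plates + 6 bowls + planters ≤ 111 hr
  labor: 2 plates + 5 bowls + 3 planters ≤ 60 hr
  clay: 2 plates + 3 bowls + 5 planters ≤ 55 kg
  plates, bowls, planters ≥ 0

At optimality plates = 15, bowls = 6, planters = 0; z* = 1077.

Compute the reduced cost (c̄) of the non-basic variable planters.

-2

Check each constraint at x*: kiln 111/111 (tight); labor 60/60 (tight); clay 48/55 (slack 7).
By complementary slackness, y = 0 for the non-binding constraint.
The binding rows give the dual system: 5·y_kiln + 2·y_labor = 45 and 6·y_kiln + 5·y_labor = 67.
This yields shadow prices y_kiln = 7, y_labor = 5.
Reduced cost of planters: c₃ − yᵀa₃ = 20 − (7·1 + 5·3) = 20 − 22 = -2.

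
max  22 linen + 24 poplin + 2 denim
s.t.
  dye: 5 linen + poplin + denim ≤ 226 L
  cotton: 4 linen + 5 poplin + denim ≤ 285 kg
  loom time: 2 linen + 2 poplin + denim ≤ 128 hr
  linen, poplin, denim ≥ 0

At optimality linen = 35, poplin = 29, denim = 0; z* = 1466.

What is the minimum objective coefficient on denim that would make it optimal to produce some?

9

Binding: cotton and loom time. Non-binding: dye (22 unused).
Since dye is not tight, its dual is 0.
From A_Bᵀ y = c: 4·y_cotton + 2·y_loom time = 22; 5·y_cotton + 2·y_loom time = 24.
Solving: y_cotton = 2, y_loom time = 7.
denim enters the basis when its profit ≥ yᵀa₃ = 2·1 + 7·1 = 9.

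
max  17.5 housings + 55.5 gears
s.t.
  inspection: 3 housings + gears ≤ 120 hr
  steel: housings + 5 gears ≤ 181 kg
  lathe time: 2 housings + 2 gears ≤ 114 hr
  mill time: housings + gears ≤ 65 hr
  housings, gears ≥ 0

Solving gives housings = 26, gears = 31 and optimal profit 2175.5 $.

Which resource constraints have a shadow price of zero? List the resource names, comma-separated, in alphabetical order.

inspection, mill time

inspection: 109/120 (slack 11)
steel: 181/181 (binding)
lathe time: 114/114 (binding)
mill time: 57/65 (slack 8)
By complementary slackness, a constraint with positive slack has shadow price 0 → inspection, mill time.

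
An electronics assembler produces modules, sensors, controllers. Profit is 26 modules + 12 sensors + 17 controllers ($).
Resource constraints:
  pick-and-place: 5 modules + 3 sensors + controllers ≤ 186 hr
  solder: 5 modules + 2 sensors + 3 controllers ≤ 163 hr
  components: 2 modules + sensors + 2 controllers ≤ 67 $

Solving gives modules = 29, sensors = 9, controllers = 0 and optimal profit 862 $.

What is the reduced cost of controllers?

At the optimum: pick-and-place uses 172 of 186 (slack = 14); solder uses 163 of 163 (binding); components uses 67 of 67 (binding).
By complementary slackness, y = 0 for the non-binding constraint.
The binding rows give the dual system: 5·y_solder + 2·y_components = 26 and 2·y_solder + 1·y_components = 12.
This yields shadow prices y_solder = 2, y_components = 8.
Reduced cost of controllers: c₃ − yᵀa₃ = 17 − (2·3 + 8·2) = 17 − 22 = -5.

-5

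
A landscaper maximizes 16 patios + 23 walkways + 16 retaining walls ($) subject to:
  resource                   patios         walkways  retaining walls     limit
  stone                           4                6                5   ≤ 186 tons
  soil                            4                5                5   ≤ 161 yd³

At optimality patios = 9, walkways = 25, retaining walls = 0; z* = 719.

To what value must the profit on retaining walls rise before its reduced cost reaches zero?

20

Both stone and soil are binding at x*.
Dual feasibility on the basic columns requires 4·y_stone + 4·y_soil = 16, 6·y_stone + 5·y_soil = 23.
→ y_stone = 3 and y_soil = 1.
retaining walls enters the basis when its profit ≥ yᵀa₃ = 3·5 + 1·5 = 20.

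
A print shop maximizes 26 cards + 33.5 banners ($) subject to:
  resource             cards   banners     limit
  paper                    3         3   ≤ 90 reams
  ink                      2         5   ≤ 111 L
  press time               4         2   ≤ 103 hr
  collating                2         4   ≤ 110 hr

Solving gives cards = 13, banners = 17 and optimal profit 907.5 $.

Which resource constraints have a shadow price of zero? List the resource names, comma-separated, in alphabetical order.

collating, press time

paper: 90/90 (binding)
ink: 111/111 (binding)
press time: 86/103 (slack 17)
collating: 94/110 (slack 16)
By complementary slackness, a constraint with positive slack has shadow price 0 → collating, press time.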